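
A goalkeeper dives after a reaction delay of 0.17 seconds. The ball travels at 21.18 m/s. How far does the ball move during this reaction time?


d = v * t
d = 21.18 * 0.17
d = 3.6006 m

3.6006 m


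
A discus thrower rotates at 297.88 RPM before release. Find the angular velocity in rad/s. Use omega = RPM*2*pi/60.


omega = RPM * 2 * pi / 60
omega = 297.88 * 2 * 3.14159 / 60
omega = 1871.6352 / 60 = 31.1939 rad/s

31.1939 rad/s


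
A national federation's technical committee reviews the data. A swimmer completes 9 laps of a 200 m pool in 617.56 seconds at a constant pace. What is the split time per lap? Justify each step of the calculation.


Split time = total_time / n_laps = 617.56 / 9
Split time = 68.6178 s per lap

68.6178 s


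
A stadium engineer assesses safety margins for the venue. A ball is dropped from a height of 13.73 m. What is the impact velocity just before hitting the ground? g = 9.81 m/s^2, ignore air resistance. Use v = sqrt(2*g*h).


v = sqrt(2 * g * h)
v = sqrt(2 * 9.81 * 13.73)
v = sqrt(269.3826) = 16.4129 m/s

16.4129 m/s


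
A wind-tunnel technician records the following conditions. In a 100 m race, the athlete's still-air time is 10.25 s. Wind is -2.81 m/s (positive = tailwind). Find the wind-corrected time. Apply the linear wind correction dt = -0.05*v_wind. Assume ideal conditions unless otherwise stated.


dt = -0.05 * v_wind = -0.05 * -2.81 = 0.1405 s
t_corrected = t_still + dt = 10.25 + (0.1405)
t_corrected = 10.3905 s

10.3905 s


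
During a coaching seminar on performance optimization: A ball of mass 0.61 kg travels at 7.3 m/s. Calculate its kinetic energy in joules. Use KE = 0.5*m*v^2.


KE = 0.5 * m * v^2
KE = 0.5 * 0.61 * 7.3^2
KE = 0.5 * 0.61 * 53.29 = 16.2535 J

16.2535 J


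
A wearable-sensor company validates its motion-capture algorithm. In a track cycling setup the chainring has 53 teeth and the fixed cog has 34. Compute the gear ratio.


GR = front_teeth / rear_teeth
GR = 53 / 34
GR = 1.5588

1.5588


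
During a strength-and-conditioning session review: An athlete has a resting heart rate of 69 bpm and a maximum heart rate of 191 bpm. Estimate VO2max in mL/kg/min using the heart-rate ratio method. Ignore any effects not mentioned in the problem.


VO2max = 15.3 * HRmax / HRrest
VO2max = 15.3 * 191 / 69
VO2max = 2922.3 / 69 = 42.3522 mL/kg/min

42.3522 mL/kg/min


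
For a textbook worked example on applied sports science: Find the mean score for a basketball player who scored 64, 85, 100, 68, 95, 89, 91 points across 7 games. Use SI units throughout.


Average = sum / n
Sum = 592
Average = 592 / 7 = 84.5714

84.5714


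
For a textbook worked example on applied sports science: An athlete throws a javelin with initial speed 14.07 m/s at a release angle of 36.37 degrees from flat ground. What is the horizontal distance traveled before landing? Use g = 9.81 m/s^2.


R = v^2 * sin(2*theta) / g
Convert angle to radians: theta = 36.37 deg = 0.6348 rad
sin(2*theta) = sin(1.2696) = 0.955
R = 14.07^2 * 0.955 / 9.81
R = 197.9649 * 0.955 / 9.81 = 19.2712 m

19.2712 m


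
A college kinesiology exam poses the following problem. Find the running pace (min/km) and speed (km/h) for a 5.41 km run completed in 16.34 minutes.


Pace = time / distance = 16.34 min / 5.41 km = 3.0203 min/km
Speed = distance / time_in_hours = 5.41 / 0.2723 hr
Speed = 19.8654 km/h

3.0203 min/km, 19.8654 km/h


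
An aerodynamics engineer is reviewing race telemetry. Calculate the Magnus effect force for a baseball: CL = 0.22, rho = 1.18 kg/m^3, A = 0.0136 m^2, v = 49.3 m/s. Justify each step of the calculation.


FM = 0.5 * CL * rho * A * v^2
FM = 0.5 * 0.22 * 1.18 * 0.0136 * 49.3^2
v^2 = 2430.49
FM = 0.5 * 0.22 * 1.18 * 0.0136 * 2430.49 = 4.2905 N

4.2905 N


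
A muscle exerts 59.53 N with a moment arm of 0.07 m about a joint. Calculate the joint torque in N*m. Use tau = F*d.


tau = F * d
tau = 59.53 * 0.07
tau = 4.1671 N*m

4.1671 N*m


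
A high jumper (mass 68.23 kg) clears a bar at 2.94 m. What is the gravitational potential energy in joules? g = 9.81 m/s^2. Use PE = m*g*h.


PE = m * g * h
PE = 68.23 * 9.81 * 2.94
PE = 669.3363 * 2.94 = 1967.8487 J

1967.8487 J


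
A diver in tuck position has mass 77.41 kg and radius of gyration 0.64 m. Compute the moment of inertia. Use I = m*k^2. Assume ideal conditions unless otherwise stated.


I = m * k^2
I = 77.41 * 0.64^2
I = 77.41 * 0.4096 = 31.7071 kg*m^2

31.7071 kg*m^2


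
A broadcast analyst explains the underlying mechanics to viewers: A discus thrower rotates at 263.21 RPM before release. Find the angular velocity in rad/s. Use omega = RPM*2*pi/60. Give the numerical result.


omega = RPM * 2 * pi / 60
omega = 263.21 * 2 * 3.14159 / 60
omega = 1653.7972 / 60 = 27.5633 rad/s

27.5633 rad/s


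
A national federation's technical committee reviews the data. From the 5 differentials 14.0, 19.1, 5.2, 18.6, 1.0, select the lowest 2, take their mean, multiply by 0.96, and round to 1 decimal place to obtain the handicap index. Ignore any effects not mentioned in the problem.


All differentials: 14.0, 19.1, 5.2, 18.6, 1.0
Sorted: 1.0, 5.2, 14.0, 18.6, 19.1
Best 2: 1.0, 5.2
Average of best = 6.2 / 2 = 3.1
Raw index = 3.1 * 0.96 = 2.976
Handicap index = round(2.976, 1) = 3.0

3.0


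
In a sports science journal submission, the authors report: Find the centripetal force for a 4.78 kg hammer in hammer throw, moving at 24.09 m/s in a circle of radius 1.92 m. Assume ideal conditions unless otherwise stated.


Fc = m * v^2 / r
v^2 = 24.09^2 = 580.3281
Fc = 4.78 * 580.3281 / 1.92
Fc = 2773.9683 / 1.92 = 1444.7752 N

1444.7752 N


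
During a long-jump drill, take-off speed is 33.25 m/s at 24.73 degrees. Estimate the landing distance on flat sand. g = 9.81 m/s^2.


R = v^2 * sin(2*theta) / g
Convert angle to radians: theta = 24.73 deg = 0.4316 rad
sin(2*theta) = sin(0.8632) = 0.76
R = 33.25^2 * 0.76 / 9.81
R = 1105.5625 * 0.76 / 9.81 = 85.6447 m

85.6447 m


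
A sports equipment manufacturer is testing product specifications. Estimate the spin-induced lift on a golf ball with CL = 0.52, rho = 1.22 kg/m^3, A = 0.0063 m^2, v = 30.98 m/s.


FM = 0.5 * CL * rho * A * v^2
FM = 0.5 * 0.52 * 1.22 * 0.0063 * 30.98^2
v^2 = 959.7604
FM = 0.5 * 0.52 * 1.22 * 0.0063 * 959.7604 = 1.9179 N

1.9179 N


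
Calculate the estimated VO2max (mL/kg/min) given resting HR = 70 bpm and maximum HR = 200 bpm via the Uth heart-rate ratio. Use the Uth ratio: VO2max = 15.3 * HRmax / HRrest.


VO2max = 15.3 * HRmax / HRrest
VO2max = 15.3 * 200 / 70
VO2max = 3060 / 70 = 43.7143 mL/kg/min

43.7143 mL/kg/min


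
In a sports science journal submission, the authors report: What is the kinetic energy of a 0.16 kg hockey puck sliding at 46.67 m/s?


KE = 0.5 * m * v^2
KE = 0.5 * 0.16 * 46.67^2
KE = 0.5 * 0.16 * 2178.0889 = 174.2471 J

174.2471 J


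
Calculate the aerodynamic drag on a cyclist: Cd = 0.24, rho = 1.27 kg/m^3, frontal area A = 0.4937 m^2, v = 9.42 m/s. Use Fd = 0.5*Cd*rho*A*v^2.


Fd = 0.5 * Cd * rho * A * v^2
Fd = 0.5 * 0.24 * 1.27 * 0.4937 * 9.42^2
v^2 = 88.7364
Fd = 0.5 * 0.24 * 1.27 * 0.4937 * 88.7364 = 6.6765 N

6.6765 N


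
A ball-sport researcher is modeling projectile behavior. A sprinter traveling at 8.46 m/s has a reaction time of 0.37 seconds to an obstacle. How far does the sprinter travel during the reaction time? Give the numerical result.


d = v * t
d = 8.46 * 0.37
d = 3.1302 m

3.1302 m


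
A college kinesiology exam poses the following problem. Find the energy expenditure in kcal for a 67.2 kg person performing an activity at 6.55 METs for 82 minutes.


kcal = MET * mass * time_hr
Convert time: 82 min = 1.3667 hr
kcal = 6.55 * 67.2 * 1.3667
kcal = 601.552 kcal

601.552 kcal


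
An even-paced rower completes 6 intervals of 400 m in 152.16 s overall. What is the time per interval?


Split time = total_time / n_laps = 152.16 / 6
Split time = 25.36 s per lap

25.36 s


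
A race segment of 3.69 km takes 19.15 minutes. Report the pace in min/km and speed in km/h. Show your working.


Pace = time / distance = 19.15 min / 3.69 km = 5.1897 min/km
Speed = distance / time_in_hours = 3.69 / 0.3192 hr
Speed = 11.5614 km/h

5.1897 min/km, 11.5614 km/h


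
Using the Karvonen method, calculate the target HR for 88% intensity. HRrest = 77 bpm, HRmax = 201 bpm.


Target = HRrest + pct*(HRmax - HRrest)
Heart rate reserve = HRmax - HRrest = 201 - 77 = 124 bpm
Fraction = 88% = 0.88
Target = 77 + 0.88 * 124
Target = 77 + 109.12 = 186.12 bpm

186.12 bpm


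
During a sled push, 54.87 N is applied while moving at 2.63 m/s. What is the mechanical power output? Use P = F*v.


P = F * v
P = 54.87 * 2.63
P = 144.3081 W

144.3081 W


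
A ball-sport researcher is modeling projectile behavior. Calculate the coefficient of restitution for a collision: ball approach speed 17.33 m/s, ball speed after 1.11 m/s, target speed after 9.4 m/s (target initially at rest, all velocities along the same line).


e = (v2_after - v1_after) / (v1_before - v2_before)
Numerator = 9.4 - 1.11 = 8.29
Denominator = 17.33 - 0 = 17.33
e = 8.29 / 17.33 = 0.4784

0.4784


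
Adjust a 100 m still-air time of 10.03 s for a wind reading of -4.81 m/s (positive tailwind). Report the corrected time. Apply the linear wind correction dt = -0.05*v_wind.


dt = -0.05 * v_wind = -0.05 * -4.81 = 0.2405 s
t_corrected = t_still + dt = 10.03 + (0.2405)
t_corrected = 10.2705 s

10.2705 s


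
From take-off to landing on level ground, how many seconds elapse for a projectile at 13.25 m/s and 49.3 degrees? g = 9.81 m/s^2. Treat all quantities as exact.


T = 2*v*sin(theta)/g
sin(theta) = sin(49.3 deg) = 0.7581
T = 2*13.25*0.7581 / 9.81
T = 20.0906 / 9.81 = 2.048 s

2.048 s


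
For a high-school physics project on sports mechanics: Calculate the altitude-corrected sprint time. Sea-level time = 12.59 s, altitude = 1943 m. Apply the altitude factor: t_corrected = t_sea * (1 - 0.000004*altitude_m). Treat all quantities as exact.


Correction factor = 1 - 0.000004 * 1943 = 0.992228
t_corrected = t_sea * factor = 12.59 * 0.992228
t_corrected = 12.4922 s

12.4922 s


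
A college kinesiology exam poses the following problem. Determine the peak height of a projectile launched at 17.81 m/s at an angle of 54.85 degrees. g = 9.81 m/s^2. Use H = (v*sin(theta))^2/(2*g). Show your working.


H = (v*sin(theta))^2 / (2*g)
vy = v*sin(theta) = 17.81 * sin(54.85 deg) = 14.5623 m/s
H = vy^2 / (2*g) = 212.0607 / (2*9.81)
H = 212.0607 / 19.62 = 10.8084 m

10.8084 m


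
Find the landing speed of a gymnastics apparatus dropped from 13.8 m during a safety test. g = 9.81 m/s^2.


v = sqrt(2 * g * h)
v = sqrt(2 * 9.81 * 13.8)
v = sqrt(270.756) = 16.4547 m/s

16.4547 m/s


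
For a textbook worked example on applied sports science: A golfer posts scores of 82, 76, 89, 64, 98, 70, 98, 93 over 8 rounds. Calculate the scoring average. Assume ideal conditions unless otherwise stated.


Average = sum / n
Sum = 670
Average = 670 / 8 = 83.75

83.75


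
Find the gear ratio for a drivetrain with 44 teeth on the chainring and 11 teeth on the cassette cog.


GR = front_teeth / rear_teeth
GR = 44 / 11
GR = 4

4


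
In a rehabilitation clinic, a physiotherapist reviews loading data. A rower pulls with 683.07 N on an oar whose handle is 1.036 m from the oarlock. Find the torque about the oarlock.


tau = F * d
tau = 683.07 * 1.036
tau = 707.6605 N*m

707.6605 N*m


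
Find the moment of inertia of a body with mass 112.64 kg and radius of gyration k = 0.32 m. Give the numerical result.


I = m * k^2
I = 112.64 * 0.32^2
I = 112.64 * 0.1024 = 11.5343 kg*m^2

11.5343 kg*m^2


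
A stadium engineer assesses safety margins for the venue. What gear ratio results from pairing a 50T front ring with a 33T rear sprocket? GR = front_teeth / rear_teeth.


GR = front_teeth / rear_teeth
GR = 50 / 33
GR = 1.5152

1.5152


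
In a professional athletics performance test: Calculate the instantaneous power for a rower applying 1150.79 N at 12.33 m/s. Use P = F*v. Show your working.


P = F * v
P = 1150.79 * 12.33
P = 14189.2407 W

14189.2407 W


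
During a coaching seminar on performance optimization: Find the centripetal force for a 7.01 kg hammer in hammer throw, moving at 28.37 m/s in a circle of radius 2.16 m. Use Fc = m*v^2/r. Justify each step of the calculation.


Fc = m * v^2 / r
v^2 = 28.37^2 = 804.8569
Fc = 7.01 * 804.8569 / 2.16
Fc = 5642.0469 / 2.16 = 2612.0587 N

2612.0587 N


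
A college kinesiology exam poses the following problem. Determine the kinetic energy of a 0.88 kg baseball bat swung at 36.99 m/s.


KE = 0.5 * m * v^2
KE = 0.5 * 0.88 * 36.99^2
KE = 0.5 * 0.88 * 1368.2601 = 602.0344 J

602.0344 J


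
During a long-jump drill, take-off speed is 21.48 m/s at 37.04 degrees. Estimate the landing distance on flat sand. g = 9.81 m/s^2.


R = v^2 * sin(2*theta) / g
Convert angle to radians: theta = 37.04 deg = 0.6465 rad
sin(2*theta) = sin(1.2929) = 0.9616
R = 21.48^2 * 0.9616 / 9.81
R = 461.3904 * 0.9616 / 9.81 = 45.2288 m

45.2288 m


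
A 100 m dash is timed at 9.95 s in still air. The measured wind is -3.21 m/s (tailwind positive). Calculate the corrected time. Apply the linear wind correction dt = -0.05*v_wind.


dt = -0.05 * v_wind = -0.05 * -3.21 = 0.1605 s
t_corrected = t_still + dt = 9.95 + (0.1605)
t_corrected = 10.1105 s

10.1105 s


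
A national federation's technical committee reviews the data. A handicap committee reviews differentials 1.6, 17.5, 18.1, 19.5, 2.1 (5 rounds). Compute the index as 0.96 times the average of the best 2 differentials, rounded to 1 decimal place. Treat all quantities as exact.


All differentials: 1.6, 17.5, 18.1, 19.5, 2.1
Sorted: 1.6, 2.1, 17.5, 18.1, 19.5
Best 2: 1.6, 2.1
Average of best = 3.7 / 2 = 1.85
Raw index = 1.85 * 0.96 = 1.776
Handicap index = round(1.776, 1) = 1.8

1.8


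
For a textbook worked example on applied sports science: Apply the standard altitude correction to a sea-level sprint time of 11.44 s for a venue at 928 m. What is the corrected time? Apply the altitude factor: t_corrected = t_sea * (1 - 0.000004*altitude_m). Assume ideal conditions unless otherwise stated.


Correction factor = 1 - 0.000004 * 928 = 0.996288
t_corrected = t_sea * factor = 11.44 * 0.996288
t_corrected = 11.3975 s

11.3975 s


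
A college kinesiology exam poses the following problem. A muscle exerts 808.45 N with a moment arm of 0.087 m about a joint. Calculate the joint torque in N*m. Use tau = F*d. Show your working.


tau = F * d
tau = 808.45 * 0.087
tau = 70.3351 N*m

70.3351 N*m


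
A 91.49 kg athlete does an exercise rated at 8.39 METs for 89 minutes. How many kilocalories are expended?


kcal = MET * mass * time_hr
Convert time: 89 min = 1.4833 hr
kcal = 8.39 * 91.49 * 1.4833
kcal = 1138.6083 kcal

1138.6083 kcal


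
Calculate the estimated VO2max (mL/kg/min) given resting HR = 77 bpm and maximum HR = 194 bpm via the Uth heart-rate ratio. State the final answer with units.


VO2max = 15.3 * HRmax / HRrest
VO2max = 15.3 * 194 / 77
VO2max = 2968.2 / 77 = 38.5481 mL/kg/min

38.5481 mL/kg/min


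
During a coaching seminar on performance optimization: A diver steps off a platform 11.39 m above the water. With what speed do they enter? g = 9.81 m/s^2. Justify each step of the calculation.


v = sqrt(2 * g * h)
v = sqrt(2 * 9.81 * 11.39)
v = sqrt(223.4718) = 14.949 m/s

14.949 m/s


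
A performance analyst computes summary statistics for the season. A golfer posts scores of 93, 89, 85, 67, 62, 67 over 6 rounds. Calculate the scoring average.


Average = sum / n
Sum = 463
Average = 463 / 6 = 77.1667

77.1667


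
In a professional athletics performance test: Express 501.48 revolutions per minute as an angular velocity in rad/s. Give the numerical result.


omega = RPM * 2 * pi / 60
omega = 501.48 * 2 * 3.14159 / 60
omega = 3150.8918 / 60 = 52.5149 rad/s

52.5149 rad/s


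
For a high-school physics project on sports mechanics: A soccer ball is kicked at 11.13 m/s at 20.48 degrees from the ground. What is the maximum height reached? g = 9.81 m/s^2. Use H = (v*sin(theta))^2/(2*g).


H = (v*sin(theta))^2 / (2*g)
vy = v*sin(theta) = 11.13 * sin(20.48 deg) = 3.8942 m/s
H = vy^2 / (2*g) = 15.1646 / (2*9.81)
H = 15.1646 / 19.62 = 0.7729 m

0.7729 m


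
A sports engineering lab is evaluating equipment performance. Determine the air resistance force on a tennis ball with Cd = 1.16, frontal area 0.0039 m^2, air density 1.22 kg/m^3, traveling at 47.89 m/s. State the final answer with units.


Fd = 0.5 * Cd * rho * A * v^2
Fd = 0.5 * 1.16 * 1.22 * 0.0039 * 47.89^2
v^2 = 2293.4521
Fd = 0.5 * 1.16 * 1.22 * 0.0039 * 2293.4521 = 6.3291 N

6.3291 N


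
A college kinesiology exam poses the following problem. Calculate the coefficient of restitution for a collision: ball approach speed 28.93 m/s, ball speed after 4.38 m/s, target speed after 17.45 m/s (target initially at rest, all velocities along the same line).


e = (v2_after - v1_after) / (v1_before - v2_before)
Numerator = 17.45 - 4.38 = 13.07
Denominator = 28.93 - 0 = 28.93
e = 13.07 / 28.93 = 0.4518

0.4518


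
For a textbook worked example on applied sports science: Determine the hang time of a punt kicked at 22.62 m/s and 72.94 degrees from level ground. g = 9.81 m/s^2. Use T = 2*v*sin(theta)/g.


T = 2*v*sin(theta)/g
sin(theta) = sin(72.94 deg) = 0.956
T = 2*22.62*0.956 / 9.81
T = 43.2494 / 9.81 = 4.4087 s

4.4087 s


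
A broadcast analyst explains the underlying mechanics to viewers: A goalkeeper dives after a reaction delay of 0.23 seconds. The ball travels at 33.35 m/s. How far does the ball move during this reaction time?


d = v * t
d = 33.35 * 0.23
d = 7.6705 m

7.6705 m


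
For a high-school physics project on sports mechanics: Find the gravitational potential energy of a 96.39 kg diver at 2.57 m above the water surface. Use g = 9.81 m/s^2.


PE = m * g * h
PE = 96.39 * 9.81 * 2.57
PE = 945.5859 * 2.57 = 2430.1558 J

2430.1558 J


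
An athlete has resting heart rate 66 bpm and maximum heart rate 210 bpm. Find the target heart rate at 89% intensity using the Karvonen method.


Target = HRrest + pct*(HRmax - HRrest)
Heart rate reserve = HRmax - HRrest = 210 - 66 = 144 bpm
Fraction = 89% = 0.89
Target = 66 + 0.89 * 144
Target = 66 + 128.16 = 194.16 bpm

194.16 bpm


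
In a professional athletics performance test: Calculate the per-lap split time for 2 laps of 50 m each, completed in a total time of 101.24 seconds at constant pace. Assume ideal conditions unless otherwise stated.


Split time = total_time / n_laps = 101.24 / 2
Split time = 50.62 s per lap

50.62 s


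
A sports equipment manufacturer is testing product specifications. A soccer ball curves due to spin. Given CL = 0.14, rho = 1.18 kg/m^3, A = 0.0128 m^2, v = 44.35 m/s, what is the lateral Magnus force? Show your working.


FM = 0.5 * CL * rho * A * v^2
FM = 0.5 * 0.14 * 1.18 * 0.0128 * 44.35^2
v^2 = 1966.9225
FM = 0.5 * 0.14 * 1.18 * 0.0128 * 1966.9225 = 2.0796 N

2.0796 N


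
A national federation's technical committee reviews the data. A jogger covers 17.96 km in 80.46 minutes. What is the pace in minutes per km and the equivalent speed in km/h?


Pace = time / distance = 80.46 min / 17.96 km = 4.48 min/km
Speed = distance / time_in_hours = 17.96 / 1.341 hr
Speed = 13.393 km/h

4.48 min/km, 13.393 km/h


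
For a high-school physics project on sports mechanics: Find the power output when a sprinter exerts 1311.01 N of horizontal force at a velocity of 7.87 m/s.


P = F * v
P = 1311.01 * 7.87
P = 10317.6487 W

10317.6487 W


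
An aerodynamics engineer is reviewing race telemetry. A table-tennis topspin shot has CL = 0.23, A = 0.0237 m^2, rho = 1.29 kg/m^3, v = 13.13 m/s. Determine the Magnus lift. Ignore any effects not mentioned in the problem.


FM = 0.5 * CL * rho * A * v^2
FM = 0.5 * 0.23 * 1.29 * 0.0237 * 13.13^2
v^2 = 172.3969
FM = 0.5 * 0.23 * 1.29 * 0.0237 * 172.3969 = 0.6061 N

0.6061 N


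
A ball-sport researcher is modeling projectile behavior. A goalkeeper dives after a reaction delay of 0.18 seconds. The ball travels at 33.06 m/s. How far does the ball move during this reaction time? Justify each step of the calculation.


d = v * t
d = 33.06 * 0.18
d = 5.9508 m

5.9508 m


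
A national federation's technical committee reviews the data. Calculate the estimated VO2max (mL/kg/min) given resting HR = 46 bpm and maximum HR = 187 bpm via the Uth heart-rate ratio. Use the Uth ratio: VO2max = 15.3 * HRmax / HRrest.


VO2max = 15.3 * HRmax / HRrest
VO2max = 15.3 * 187 / 46
VO2max = 2861.1 / 46 = 62.1978 mL/kg/min

62.1978 mL/kg/min


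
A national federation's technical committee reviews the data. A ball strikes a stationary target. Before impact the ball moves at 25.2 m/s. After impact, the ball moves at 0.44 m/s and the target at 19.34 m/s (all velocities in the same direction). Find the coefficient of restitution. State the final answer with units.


e = (v2_after - v1_after) / (v1_before - v2_before)
Numerator = 19.34 - 0.44 = 18.9
Denominator = 25.2 - 0 = 25.2
e = 18.9 / 25.2 = 0.75

0.75


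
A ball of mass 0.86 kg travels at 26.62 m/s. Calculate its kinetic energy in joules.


KE = 0.5 * m * v^2
KE = 0.5 * 0.86 * 26.62^2
KE = 0.5 * 0.86 * 708.6244 = 304.7085 J

304.7085 J


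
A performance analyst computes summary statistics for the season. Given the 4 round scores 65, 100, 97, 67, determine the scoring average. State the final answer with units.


Average = sum / n
Sum = 329
Average = 329 / 4 = 82.25

82.25


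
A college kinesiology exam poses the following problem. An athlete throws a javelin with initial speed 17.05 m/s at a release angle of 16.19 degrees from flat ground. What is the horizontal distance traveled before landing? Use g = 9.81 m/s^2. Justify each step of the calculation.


R = v^2 * sin(2*theta) / g
Convert angle to radians: theta = 16.19 deg = 0.2826 rad
sin(2*theta) = sin(0.5651) = 0.5355
R = 17.05^2 * 0.5355 / 9.81
R = 290.7025 * 0.5355 / 9.81 = 15.8696 m

15.8696 m


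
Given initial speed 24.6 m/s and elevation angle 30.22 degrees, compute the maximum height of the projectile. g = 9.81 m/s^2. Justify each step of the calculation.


H = (v*sin(theta))^2 / (2*g)
vy = v*sin(theta) = 24.6 * sin(30.22 deg) = 12.3817 m/s
H = vy^2 / (2*g) = 153.3068 / (2*9.81)
H = 153.3068 / 19.62 = 7.8138 m

7.8138 m


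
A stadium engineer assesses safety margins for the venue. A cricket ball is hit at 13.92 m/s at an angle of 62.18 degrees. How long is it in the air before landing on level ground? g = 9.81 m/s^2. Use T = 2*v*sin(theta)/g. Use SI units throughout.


T = 2*v*sin(theta)/g
sin(theta) = sin(62.18 deg) = 0.8844
T = 2*13.92*0.8844 / 9.81
T = 24.6222 / 9.81 = 2.5099 s

2.5099 s


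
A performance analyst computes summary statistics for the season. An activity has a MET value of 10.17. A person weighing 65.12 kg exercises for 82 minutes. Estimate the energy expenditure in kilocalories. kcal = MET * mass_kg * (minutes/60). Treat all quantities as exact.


kcal = MET * mass * time_hr
Convert time: 82 min = 1.3667 hr
kcal = 10.17 * 65.12 * 1.3667
kcal = 905.1029 kcal

905.1029 kcal


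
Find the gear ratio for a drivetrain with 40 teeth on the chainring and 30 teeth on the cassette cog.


GR = front_teeth / rear_teeth
GR = 40 / 30
GR = 1.3333

1.3333


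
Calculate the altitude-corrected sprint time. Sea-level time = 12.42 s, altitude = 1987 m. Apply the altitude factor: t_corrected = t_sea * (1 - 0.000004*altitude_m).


Correction factor = 1 - 0.000004 * 1987 = 0.992052
t_corrected = t_sea * factor = 12.42 * 0.992052
t_corrected = 12.3213 s

12.3213 s


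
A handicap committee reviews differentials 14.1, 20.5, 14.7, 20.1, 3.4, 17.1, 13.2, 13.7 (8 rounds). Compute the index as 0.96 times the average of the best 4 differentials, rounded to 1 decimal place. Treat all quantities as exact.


All differentials: 14.1, 20.5, 14.7, 20.1, 3.4, 17.1, 13.2, 13.7
Sorted: 3.4, 13.2, 13.7, 14.1, 14.7, 17.1, 20.1, 20.5
Best 4: 3.4, 13.2, 13.7, 14.1
Average of best = 44.4 / 4 = 11.1
Raw index = 11.1 * 0.96 = 10.656
Handicap index = round(10.656, 1) = 10.7

10.7


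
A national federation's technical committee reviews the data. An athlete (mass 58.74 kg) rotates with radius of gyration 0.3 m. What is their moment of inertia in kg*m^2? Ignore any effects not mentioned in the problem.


I = m * k^2
I = 58.74 * 0.3^2
I = 58.74 * 0.09 = 5.2866 kg*m^2

5.2866 kg*m^2


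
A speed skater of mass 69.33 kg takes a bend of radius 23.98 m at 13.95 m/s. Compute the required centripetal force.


Fc = m * v^2 / r
v^2 = 13.95^2 = 194.6025
Fc = 69.33 * 194.6025 / 23.98
Fc = 13491.7913 / 23.98 = 562.6268 N

562.6268 N


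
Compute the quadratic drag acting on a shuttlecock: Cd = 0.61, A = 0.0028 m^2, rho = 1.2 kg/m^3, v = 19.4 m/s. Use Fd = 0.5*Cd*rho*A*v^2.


Fd = 0.5 * Cd * rho * A * v^2
Fd = 0.5 * 0.61 * 1.2 * 0.0028 * 19.4^2
v^2 = 376.36
Fd = 0.5 * 0.61 * 1.2 * 0.0028 * 376.36 = 0.3857 N

0.3857 N


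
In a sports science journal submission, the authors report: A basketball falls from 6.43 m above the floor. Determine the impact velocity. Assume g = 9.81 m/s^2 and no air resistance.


v = sqrt(2 * g * h)
v = sqrt(2 * 9.81 * 6.43)
v = sqrt(126.1566) = 11.2319 m/s

11.2319 m/s


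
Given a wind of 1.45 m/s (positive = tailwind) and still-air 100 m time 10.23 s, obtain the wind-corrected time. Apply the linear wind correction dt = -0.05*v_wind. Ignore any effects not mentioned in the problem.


dt = -0.05 * v_wind = -0.05 * 1.45 = -0.0725 s
t_corrected = t_still + dt = 10.23 + (-0.0725)
t_corrected = 10.1575 s

10.1575 s


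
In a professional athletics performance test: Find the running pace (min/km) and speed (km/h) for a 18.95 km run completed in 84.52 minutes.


Pace = time / distance = 84.52 min / 18.95 km = 4.4602 min/km
Speed = distance / time_in_hours = 18.95 / 1.4087 hr
Speed = 13.4524 km/h

4.4602 min/km, 13.4524 km/h


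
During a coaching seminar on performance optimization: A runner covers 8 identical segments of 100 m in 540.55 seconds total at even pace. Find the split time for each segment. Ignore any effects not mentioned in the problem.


Split time = total_time / n_laps = 540.55 / 8
Split time = 67.5687 s per lap

67.5687 s


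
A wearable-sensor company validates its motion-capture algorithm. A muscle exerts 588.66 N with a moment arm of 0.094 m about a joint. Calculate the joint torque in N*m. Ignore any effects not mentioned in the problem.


tau = F * d
tau = 588.66 * 0.094
tau = 55.334 N*m

55.334 N*m


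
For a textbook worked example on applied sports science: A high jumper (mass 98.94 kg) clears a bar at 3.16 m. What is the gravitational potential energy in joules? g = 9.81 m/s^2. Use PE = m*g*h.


PE = m * g * h
PE = 98.94 * 9.81 * 3.16
PE = 970.6014 * 3.16 = 3067.1004 J

3067.1004 J


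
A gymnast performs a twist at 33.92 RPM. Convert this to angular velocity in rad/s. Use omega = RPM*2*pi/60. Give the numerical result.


omega = RPM * 2 * pi / 60
omega = 33.92 * 2 * 3.14159 / 60
omega = 213.1256 / 60 = 3.5521 rad/s

3.5521 rad/s


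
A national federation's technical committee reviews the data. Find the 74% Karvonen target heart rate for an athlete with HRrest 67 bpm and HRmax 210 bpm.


Target = HRrest + pct*(HRmax - HRrest)
Heart rate reserve = HRmax - HRrest = 210 - 67 = 143 bpm
Fraction = 74% = 0.74
Target = 67 + 0.74 * 143
Target = 67 + 105.82 = 172.82 bpm

172.82 bpm


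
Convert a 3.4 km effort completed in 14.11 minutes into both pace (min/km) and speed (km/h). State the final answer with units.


Pace = time / distance = 14.11 min / 3.4 km = 4.15 min/km
Speed = distance / time_in_hours = 3.4 / 0.2352 hr
Speed = 14.4578 km/h

4.15 min/km, 14.4578 km/h


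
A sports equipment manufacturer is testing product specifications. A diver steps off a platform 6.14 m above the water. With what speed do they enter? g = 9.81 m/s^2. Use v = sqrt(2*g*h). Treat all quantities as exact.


v = sqrt(2 * g * h)
v = sqrt(2 * 9.81 * 6.14)
v = sqrt(120.4668) = 10.9757 m/s

10.9757 m/s


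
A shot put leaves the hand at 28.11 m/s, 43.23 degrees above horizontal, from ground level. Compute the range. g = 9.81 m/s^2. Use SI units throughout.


R = v^2 * sin(2*theta) / g
Convert angle to radians: theta = 43.23 deg = 0.7545 rad
sin(2*theta) = sin(1.509) = 0.9981
R = 28.11^2 * 0.9981 / 9.81
R = 790.1721 * 0.9981 / 9.81 = 80.3939 m

80.3939 m


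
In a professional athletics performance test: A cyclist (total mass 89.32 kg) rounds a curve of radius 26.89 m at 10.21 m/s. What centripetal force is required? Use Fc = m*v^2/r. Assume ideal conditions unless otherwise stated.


Fc = m * v^2 / r
v^2 = 10.21^2 = 104.2441
Fc = 89.32 * 104.2441 / 26.89
Fc = 9311.083 / 26.89 = 346.2656 N

346.2656 N


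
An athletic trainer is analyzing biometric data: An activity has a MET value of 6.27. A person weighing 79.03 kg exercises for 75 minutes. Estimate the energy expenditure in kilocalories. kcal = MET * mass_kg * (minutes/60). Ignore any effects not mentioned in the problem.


kcal = MET * mass * time_hr
Convert time: 75 min = 1.25 hr
kcal = 6.27 * 79.03 * 1.25
kcal = 619.3976 kcal

619.3976 kcal


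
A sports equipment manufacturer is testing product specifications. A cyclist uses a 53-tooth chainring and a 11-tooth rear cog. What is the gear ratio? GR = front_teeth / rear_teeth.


GR = front_teeth / rear_teeth
GR = 53 / 11
GR = 4.8182

4.8182


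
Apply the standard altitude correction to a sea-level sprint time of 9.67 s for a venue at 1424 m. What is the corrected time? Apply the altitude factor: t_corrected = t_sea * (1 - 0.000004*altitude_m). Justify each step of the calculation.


Correction factor = 1 - 0.000004 * 1424 = 0.994304
t_corrected = t_sea * factor = 9.67 * 0.994304
t_corrected = 9.6149 s

9.6149 s


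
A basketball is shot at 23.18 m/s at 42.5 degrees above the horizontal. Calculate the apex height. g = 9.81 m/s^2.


H = (v*sin(theta))^2 / (2*g)
vy = v*sin(theta) = 23.18 * sin(42.5 deg) = 15.6602 m/s
H = vy^2 / (2*g) = 245.2413 / (2*9.81)
H = 245.2413 / 19.62 = 12.4996 m

12.4996 m


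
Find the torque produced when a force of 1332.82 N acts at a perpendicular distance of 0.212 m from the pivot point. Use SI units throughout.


tau = F * d
tau = 1332.82 * 0.212
tau = 282.5578 N*m

282.5578 N*m


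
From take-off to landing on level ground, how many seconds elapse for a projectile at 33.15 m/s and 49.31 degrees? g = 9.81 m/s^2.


T = 2*v*sin(theta)/g
sin(theta) = sin(49.31 deg) = 0.7582
T = 2*33.15*0.7582 / 9.81
T = 50.2719 / 9.81 = 5.1246 s

5.1246 s


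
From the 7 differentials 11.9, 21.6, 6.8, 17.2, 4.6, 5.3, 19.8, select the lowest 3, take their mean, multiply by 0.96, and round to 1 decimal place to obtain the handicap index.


All differentials: 11.9, 21.6, 6.8, 17.2, 4.6, 5.3, 19.8
Sorted: 4.6, 5.3, 6.8, 11.9, 17.2, 19.8, 21.6
Best 3: 4.6, 5.3, 6.8
Average of best = 16.7 / 3 = 5.5667
Raw index = 5.5667 * 0.96 = 5.344
Handicap index = round(5.344, 1) = 5.3

5.3


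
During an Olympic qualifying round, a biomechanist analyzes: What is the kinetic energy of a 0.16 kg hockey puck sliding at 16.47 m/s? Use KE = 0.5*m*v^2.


KE = 0.5 * m * v^2
KE = 0.5 * 0.16 * 16.47^2
KE = 0.5 * 0.16 * 271.2609 = 21.7009 J

21.7009 J


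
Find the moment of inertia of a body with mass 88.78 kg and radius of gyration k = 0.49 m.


I = m * k^2
I = 88.78 * 0.49^2
I = 88.78 * 0.2401 = 21.3161 kg*m^2

21.3161 kg*m^2


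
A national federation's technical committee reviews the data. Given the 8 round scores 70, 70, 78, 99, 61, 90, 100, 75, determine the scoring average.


Average = sum / n
Sum = 643
Average = 643 / 8 = 80.375

80.375


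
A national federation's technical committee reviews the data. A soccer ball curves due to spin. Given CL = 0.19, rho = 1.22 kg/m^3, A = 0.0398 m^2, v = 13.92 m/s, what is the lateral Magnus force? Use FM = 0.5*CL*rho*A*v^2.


FM = 0.5 * CL * rho * A * v^2
FM = 0.5 * 0.19 * 1.22 * 0.0398 * 13.92^2
v^2 = 193.7664
FM = 0.5 * 0.19 * 1.22 * 0.0398 * 193.7664 = 0.8938 N

0.8938 N


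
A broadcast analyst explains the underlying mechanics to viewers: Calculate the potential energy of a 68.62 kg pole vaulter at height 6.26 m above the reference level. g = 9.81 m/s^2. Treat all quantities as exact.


PE = m * g * h
PE = 68.62 * 9.81 * 6.26
PE = 673.1622 * 6.26 = 4213.9954 J

4213.9954 J


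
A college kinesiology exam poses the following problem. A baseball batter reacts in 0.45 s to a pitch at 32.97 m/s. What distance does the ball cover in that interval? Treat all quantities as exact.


d = v * t
d = 32.97 * 0.45
d = 14.8365 m

14.8365 m


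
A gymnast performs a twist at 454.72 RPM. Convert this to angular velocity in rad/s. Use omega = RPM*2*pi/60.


omega = RPM * 2 * pi / 60
omega = 454.72 * 2 * 3.14159 / 60
omega = 2857.09 / 60 = 47.6182 rad/s

47.6182 rad/s


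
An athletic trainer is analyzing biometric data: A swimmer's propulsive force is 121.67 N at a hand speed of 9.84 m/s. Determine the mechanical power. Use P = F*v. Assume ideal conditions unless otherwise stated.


P = F * v
P = 121.67 * 9.84
P = 1197.2328 W

1197.2328 W


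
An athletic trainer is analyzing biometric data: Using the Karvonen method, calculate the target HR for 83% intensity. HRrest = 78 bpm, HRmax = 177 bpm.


Target = HRrest + pct*(HRmax - HRrest)
Heart rate reserve = HRmax - HRrest = 177 - 78 = 99 bpm
Fraction = 83% = 0.83
Target = 78 + 0.83 * 99
Target = 78 + 82.17 = 160.17 bpm

160.17 bpm


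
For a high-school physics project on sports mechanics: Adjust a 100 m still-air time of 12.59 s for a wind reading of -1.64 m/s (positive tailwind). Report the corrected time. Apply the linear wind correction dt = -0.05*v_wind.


dt = -0.05 * v_wind = -0.05 * -1.64 = 0.082 s
t_corrected = t_still + dt = 12.59 + (0.082)
t_corrected = 12.672 s

12.672 s


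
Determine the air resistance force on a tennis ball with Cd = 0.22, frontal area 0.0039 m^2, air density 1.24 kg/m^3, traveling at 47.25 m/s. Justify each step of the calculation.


Fd = 0.5 * Cd * rho * A * v^2
Fd = 0.5 * 0.22 * 1.24 * 0.0039 * 47.25^2
v^2 = 2232.5625
Fd = 0.5 * 0.22 * 1.24 * 0.0039 * 2232.5625 = 1.1876 N

1.1876 N


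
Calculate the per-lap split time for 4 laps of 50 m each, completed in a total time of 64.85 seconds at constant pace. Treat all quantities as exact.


Split time = total_time / n_laps = 64.85 / 4
Split time = 16.2125 s per lap

16.2125 s


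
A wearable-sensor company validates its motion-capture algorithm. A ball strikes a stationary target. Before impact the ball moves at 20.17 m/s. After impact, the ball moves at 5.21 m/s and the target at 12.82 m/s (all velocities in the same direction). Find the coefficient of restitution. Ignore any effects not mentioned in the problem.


e = (v2_after - v1_after) / (v1_before - v2_before)
Numerator = 12.82 - 5.21 = 7.61
Denominator = 20.17 - 0 = 20.17
e = 7.61 / 20.17 = 0.3773

0.3773


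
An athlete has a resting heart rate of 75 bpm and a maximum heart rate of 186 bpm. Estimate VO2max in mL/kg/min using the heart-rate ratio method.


VO2max = 15.3 * HRmax / HRrest
VO2max = 15.3 * 186 / 75
VO2max = 2845.8 / 75 = 37.944 mL/kg/min

37.944 mL/kg/min


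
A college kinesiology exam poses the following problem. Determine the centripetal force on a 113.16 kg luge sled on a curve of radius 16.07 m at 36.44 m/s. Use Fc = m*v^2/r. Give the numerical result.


Fc = m * v^2 / r
v^2 = 36.44^2 = 1327.8736
Fc = 113.16 * 1327.8736 / 16.07
Fc = 150262.1766 / 16.07 = 9350.4777 N

9350.4777 N


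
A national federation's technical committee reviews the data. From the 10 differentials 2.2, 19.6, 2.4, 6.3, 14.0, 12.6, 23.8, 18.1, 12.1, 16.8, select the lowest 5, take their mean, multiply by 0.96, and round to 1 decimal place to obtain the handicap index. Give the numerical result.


All differentials: 2.2, 19.6, 2.4, 6.3, 14.0, 12.6, 23.8, 18.1, 12.1, 16.8
Sorted: 2.2, 2.4, 6.3, 12.1, 12.6, 14.0, 16.8, 18.1, 19.6, 23.8
Best 5: 2.2, 2.4, 6.3, 12.1, 12.6
Average of best = 35.6 / 5 = 7.12
Raw index = 7.12 * 0.96 = 6.8352
Handicap index = round(6.8352, 1) = 6.8

6.8


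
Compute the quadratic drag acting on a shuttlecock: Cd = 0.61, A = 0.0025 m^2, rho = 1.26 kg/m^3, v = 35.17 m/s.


Fd = 0.5 * Cd * rho * A * v^2
Fd = 0.5 * 0.61 * 1.26 * 0.0025 * 35.17^2
v^2 = 1236.9289
Fd = 0.5 * 0.61 * 1.26 * 0.0025 * 1236.9289 = 1.1884 N

1.1884 N


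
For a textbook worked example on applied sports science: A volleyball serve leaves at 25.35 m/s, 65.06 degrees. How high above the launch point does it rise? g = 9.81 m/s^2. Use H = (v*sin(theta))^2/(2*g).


H = (v*sin(theta))^2 / (2*g)
vy = v*sin(theta) = 25.35 * sin(65.06 deg) = 22.9861 m/s
H = vy^2 / (2*g) = 528.3612 / (2*9.81)
H = 528.3612 / 19.62 = 26.9297 m

26.9297 m


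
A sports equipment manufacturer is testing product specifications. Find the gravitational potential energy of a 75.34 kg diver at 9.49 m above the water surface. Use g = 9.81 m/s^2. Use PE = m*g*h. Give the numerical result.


PE = m * g * h
PE = 75.34 * 9.81 * 9.49
PE = 739.0854 * 9.49 = 7013.9204 J

7013.9204 J


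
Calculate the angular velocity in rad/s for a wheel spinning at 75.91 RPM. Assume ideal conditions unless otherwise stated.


omega = RPM * 2 * pi / 60
omega = 75.91 * 2 * 3.14159 / 60
omega = 476.9566 / 60 = 7.9493 rad/s

7.9493 rad/s


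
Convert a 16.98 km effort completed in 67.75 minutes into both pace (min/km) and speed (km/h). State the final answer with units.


Pace = time / distance = 67.75 min / 16.98 km = 3.99 min/km
Speed = distance / time_in_hours = 16.98 / 1.1292 hr
Speed = 15.0376 km/h

3.99 min/km, 15.0376 km/h


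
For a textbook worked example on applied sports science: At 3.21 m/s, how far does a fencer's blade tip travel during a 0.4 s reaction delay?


d = v * t
d = 3.21 * 0.4
d = 1.284 m

1.284 m


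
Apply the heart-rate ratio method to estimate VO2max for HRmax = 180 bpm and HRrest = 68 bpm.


VO2max = 15.3 * HRmax / HRrest
VO2max = 15.3 * 180 / 68
VO2max = 2754 / 68 = 40.5 mL/kg/min

40.5 mL/kg/min


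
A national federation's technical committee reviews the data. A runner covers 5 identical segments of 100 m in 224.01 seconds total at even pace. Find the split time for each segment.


Split time = total_time / n_laps = 224.01 / 5
Split time = 44.802 s per lap

44.802 s


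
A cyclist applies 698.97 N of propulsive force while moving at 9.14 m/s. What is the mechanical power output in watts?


P = F * v
P = 698.97 * 9.14
P = 6388.5858 W

6388.5858 W


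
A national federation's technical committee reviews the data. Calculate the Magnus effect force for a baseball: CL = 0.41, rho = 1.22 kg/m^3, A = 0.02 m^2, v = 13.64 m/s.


FM = 0.5 * CL * rho * A * v^2
FM = 0.5 * 0.41 * 1.22 * 0.02 * 13.64^2
v^2 = 186.0496
FM = 0.5 * 0.41 * 1.22 * 0.02 * 186.0496 = 0.9306 N

0.9306 N


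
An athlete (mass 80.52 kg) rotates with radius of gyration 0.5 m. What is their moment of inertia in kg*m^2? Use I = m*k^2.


I = m * k^2
I = 80.52 * 0.5^2
I = 80.52 * 0.25 = 20.13 kg*m^2

20.13 kg*m^2


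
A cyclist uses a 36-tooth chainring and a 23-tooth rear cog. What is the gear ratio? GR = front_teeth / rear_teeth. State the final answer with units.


GR = front_teeth / rear_teeth
GR = 36 / 23
GR = 1.5652

1.5652


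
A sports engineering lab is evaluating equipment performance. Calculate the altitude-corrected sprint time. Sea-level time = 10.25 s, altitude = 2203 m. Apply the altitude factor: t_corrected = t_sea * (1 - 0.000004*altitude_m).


Correction factor = 1 - 0.000004 * 2203 = 0.991188
t_corrected = t_sea * factor = 10.25 * 0.991188
t_corrected = 10.1597 s

10.1597 s
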